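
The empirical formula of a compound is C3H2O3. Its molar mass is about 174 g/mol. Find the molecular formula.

Empirical-formula mass = 86.05 g/mol
n = 174 / 86.05 = 2.02 ≈ 2
Molecular formula = (C3H2O3)2 = C6H4O6

C6H4O6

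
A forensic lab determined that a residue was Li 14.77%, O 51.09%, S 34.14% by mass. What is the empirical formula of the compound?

Li2O3S

Assume 100 g: 14.77 g Li, 51.09 g O, 34.14 g S.
Li: 14.77 g ÷ 6.94 g/mol = 2.128 mol
O: 51.09 g ÷ 16.00 g/mol = 3.193 mol
S: 34.14 g ÷ 32.07 g/mol = 1.065 mol
Divide by the smallest (1.065 mol S): Li 1.999, O 3.000, S 1.000
≈ 2:3:1 → Li2O3S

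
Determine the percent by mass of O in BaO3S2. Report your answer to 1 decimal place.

19.2%

Molar mass = 1(137.33) + 3(16.00) + 2(32.07) = 249.470 g/mol
Mass of O per mole = 3 × 16.00 = 48.000 g
% O = 48.000 / 249.470 × 100 = 19.2%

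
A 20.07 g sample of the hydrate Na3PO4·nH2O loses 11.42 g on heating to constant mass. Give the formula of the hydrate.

Mass of anhydrous Na3PO4 = 20.07 − 11.42 = 8.65 g
mol H2O = 11.42 / 18.02 = 0.6337
Molar mass of Na3PO4 = 163.94 g/mol → mol Na3PO4 = 8.65 / 163.94 = 0.05276
n = 0.6337 / 0.05276 = 12.01 ≈ 12 → Na3PO4·12H2O

Na3PO4·12H2O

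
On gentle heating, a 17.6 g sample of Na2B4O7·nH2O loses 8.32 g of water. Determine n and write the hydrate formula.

Na2B4O7·10H2O

Mass of anhydrous Na2B4O7 = 17.6 − 8.32 = 9.28 g
mol H2O = 8.32 / 18.02 = 0.4617
Molar mass of Na2B4O7 = 201.22 g/mol → mol Na2B4O7 = 9.28 / 201.22 = 0.04612
n = 0.4617 / 0.04612 = 10.01 ≈ 10 → Na2B4O7·10H2O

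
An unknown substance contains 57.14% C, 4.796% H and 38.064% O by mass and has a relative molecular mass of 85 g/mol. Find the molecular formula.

Assume 100 g: 57.14 g C, 4.796 g H, 38.064 g O.
Moles — C: 57.14 / 12.01 = 4.758 mol; H: 4.796 / 1.008 = 4.758 mol; O: 38.064 / 16.00 = 2.379 mol
Ratios (÷ 2.379): C 2.000, H 2.000, O 1.000
→ C2H2O
Empirical-formula mass = 42.04 g/mol
n = 85 / 42.04 = 2.02 ≈ 2
Molecular formula = (C2H2O)×2 = C4H4O2

C4H4O2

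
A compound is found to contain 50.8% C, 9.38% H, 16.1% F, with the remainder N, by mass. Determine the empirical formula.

Assume 100 g: 50.8 g C, 9.38 g H, 16.1 g F, 23.72 g N.
Moles — C: 50.8 / 12.01 = 4.23 mol; H: 9.38 / 1.008 = 9.306 mol; F: 16.1 / 19.00 = 0.8474 mol; N: 23.72 / 14.01 = 1.693 mol
Divide by the smallest (0.8474 mol F): C 4.992, H 10.982, F 1.000, N 1.998
≈ 5:11:1:2 → C5H11FN2

C5H11FN2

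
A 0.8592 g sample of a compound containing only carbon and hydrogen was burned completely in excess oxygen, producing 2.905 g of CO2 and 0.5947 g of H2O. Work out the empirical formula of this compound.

mol C = 2.905 / 44.01 = 0.06601; mass C = 0.06601 × 12.01 = 0.7928 g
mol H = 2 × (0.5947 / 18.02) = 0.06600; mass H = 0.06600 × 1.008 = 0.06653 g
Ratios (÷ 0.066): C 1.000, H 1.000
≈ 1:1 → CH

CH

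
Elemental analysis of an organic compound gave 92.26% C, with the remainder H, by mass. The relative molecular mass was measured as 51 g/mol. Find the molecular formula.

C4H4

Assume 100 g: 92.26 g C, 7.74 g H.
Moles — C: 92.26 / 12.01 = 7.682 mol; H: 7.74 / 1.008 = 7.679 mol
Divide by the smallest (7.679 mol H): C 1.000, H 1.000
Ratio ≈ 1:1, so the empirical formula is CH
Empirical-formula mass = 13.02 g/mol
n = 51 / 13.02 = 3.92 ≈ 4
Molecular formula = (CH)×4 = C4H4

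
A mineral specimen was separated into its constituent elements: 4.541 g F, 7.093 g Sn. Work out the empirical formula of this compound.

F4Sn

Moles — F: 4.541 / 19.00 = 0.239 mol; Sn: 7.093 / 118.71 = 0.05975 mol
Divide by the smallest (0.05975 mol Sn): F 4.000, Sn 1.000
→ F4Sn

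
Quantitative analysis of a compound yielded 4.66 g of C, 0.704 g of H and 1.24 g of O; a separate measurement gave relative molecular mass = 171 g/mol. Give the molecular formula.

n(C) = 4.66/12.01 = 0.388, n(H) = 0.704/1.008 = 0.6984, n(O) = 1.24/16.00 = 0.0775
Divide by the smallest (0.0775 mol O): C 5.007, H 9.012, O 1.000
→ C5H9O
Empirical-formula mass = 85.12 g/mol
n = 171 / 85.12 = 2.01 ≈ 2
Molecular formula = (C5H9O)×2 = C10H18O2

C10H18O2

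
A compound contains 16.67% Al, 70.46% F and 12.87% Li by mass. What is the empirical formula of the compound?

Assume 100 g: 16.67 g Al, 70.46 g F, 12.87 g Li.
Al: 16.67 g ÷ 26.98 g/mol = 0.6179 mol
F: 70.46 g ÷ 19.00 g/mol = 3.708 mol
Li: 12.87 g ÷ 6.94 g/mol = 1.854 mol
Ratios (÷ 0.6179): Al 1.000, F 6.002, Li 3.001
Ratio ≈ 1:6:3, so the empirical formula is AlF6Li3

AlF6Li3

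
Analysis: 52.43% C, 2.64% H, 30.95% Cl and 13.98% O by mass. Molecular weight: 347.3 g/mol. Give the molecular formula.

Assume 100 g: 52.43 g C, 2.64 g H, 30.95 g Cl, 13.98 g O.
Moles — C: 52.43 / 12.01 = 4.366 mol; H: 2.64 / 1.008 = 2.619 mol; Cl: 30.95 / 35.45 = 0.8731 mol; O: 13.98 / 16.00 = 0.8738 mol
Divide by the smallest (0.8731 mol Cl): C 5.000, H 3.000, Cl 1.000, O 1.001
≈ 5:3:1:1 → C5H3ClO
Empirical-formula mass = 114.52 g/mol
n = 347.3 / 114.52 = 3.03 ≈ 3
Molecular formula = (C5H3ClO)×3 = C15H9Cl3O3

C15H9Cl3O3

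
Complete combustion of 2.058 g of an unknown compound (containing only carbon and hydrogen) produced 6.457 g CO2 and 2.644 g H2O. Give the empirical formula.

CH2

mol C = 6.457 / 44.01 = 0.1467; mass C = 0.1467 × 12.01 = 1.762 g
mol H = 2 × (2.644 / 18.02) = 0.2935; mass H = 0.2935 × 1.008 = 0.2958 g
Divide by the smallest (0.1467 mol C): C 1.000, H 2.000
Ratio ≈ 1:2, so the empirical formula is CH2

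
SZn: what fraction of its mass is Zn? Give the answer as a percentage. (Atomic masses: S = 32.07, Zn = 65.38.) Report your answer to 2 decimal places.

67.09%

Molar mass = 1(32.07) + 1(65.38) = 97.450 g/mol
Mass of Zn per mole = 1 × 65.38 = 65.380 g
% Zn = 65.380 / 97.450 × 100 = 67.09%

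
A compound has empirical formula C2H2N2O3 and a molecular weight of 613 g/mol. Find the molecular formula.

C12H12N12O18

Empirical-formula mass = 102.06 g/mol
n = 613 / 102.06 = 6.01 ≈ 6
Molecular formula = (C2H2N2O3)6 = C12H12N12O18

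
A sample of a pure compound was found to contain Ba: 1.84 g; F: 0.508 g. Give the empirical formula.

Moles — Ba: 1.84 / 137.33 = 0.0134 mol; F: 0.508 / 19.00 = 0.02674 mol
Ratios (÷ 0.0134): Ba 1.000, F 1.996
≈ 1:2 → BaF2

BaF2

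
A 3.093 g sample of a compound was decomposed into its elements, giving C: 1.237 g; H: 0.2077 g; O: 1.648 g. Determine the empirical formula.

CH2O

n(C) = 1.237/12.01 = 0.103, n(H) = 0.2077/1.008 = 0.2061, n(O) = 1.648/16.00 = 0.103
Divide by the smallest (0.103 mol C): C 1.000, H 2.001, O 1.000
Ratio ≈ 1:2:1, so the empirical formula is CH2O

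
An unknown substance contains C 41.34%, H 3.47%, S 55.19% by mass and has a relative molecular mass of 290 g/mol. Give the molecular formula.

Assume 100 g: 41.34 g C, 3.47 g H, 55.19 g S.
C: 41.34 g ÷ 12.01 g/mol = 3.442 mol
H: 3.47 g ÷ 1.008 g/mol = 3.442 mol
S: 55.19 g ÷ 32.07 g/mol = 1.721 mol
Divide by the smallest (1.721 mol S): C 2.000, H 2.000, S 1.000
≈ 2:2:1 → C2H2S
Empirical-formula mass = 58.11 g/mol
n = 290 / 58.11 = 4.99 ≈ 5
Molecular formula = (C2H2S)×5 = C10H10S5

C10H10S5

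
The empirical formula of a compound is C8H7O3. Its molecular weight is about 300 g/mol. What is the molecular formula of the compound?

Empirical-formula mass = 151.14 g/mol
n = 300 / 151.14 = 1.98 ≈ 2
Molecular formula = (C8H7O3)2 = C16H14O6

C16H14O6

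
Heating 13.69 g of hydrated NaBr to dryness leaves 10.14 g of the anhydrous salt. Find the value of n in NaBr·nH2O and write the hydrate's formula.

NaBr·2H2O

Mass of water lost = 13.69 − 10.14 = 3.55 g → 3.55 / 18.02 = 0.197 mol H2O
Molar mass of NaBr = 102.89 g/mol → mol NaBr = 10.14 / 102.89 = 0.09855
n = 0.197 / 0.09855 = 2.00 ≈ 2 → NaBr·2H2O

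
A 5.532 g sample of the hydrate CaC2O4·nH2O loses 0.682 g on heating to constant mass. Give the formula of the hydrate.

Mass of anhydrous CaC2O4 = 5.532 − 0.682 = 4.85 g
mol H2O = 0.682 / 18.02 = 0.03785
Molar mass of CaC2O4 = 128.10 g/mol → mol CaC2O4 = 4.85 / 128.10 = 0.03786
n = 0.03785 / 0.03786 = 1.00 ≈ 1 → CaC2O4·H2O

CaC2O4·H2O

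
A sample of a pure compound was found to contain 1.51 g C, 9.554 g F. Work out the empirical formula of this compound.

CF4

Moles — C: 1.51 / 12.01 = 0.1257 mol; F: 9.554 / 19.00 = 0.5028 mol
Smallest is C at 0.1257 mol; normalising gives C 1.000, F 3.999
→ CF4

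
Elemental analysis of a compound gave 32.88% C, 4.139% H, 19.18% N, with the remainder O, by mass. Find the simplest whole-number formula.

C2H3NO2

Assume 100 g: 32.88 g C, 4.139 g H, 19.18 g N, 43.801 g O.
C: 32.88 g ÷ 12.01 g/mol = 2.738 mol
H: 4.139 g ÷ 1.008 g/mol = 4.106 mol
N: 19.18 g ÷ 14.01 g/mol = 1.369 mol
O: 43.801 g ÷ 16.00 g/mol = 2.738 mol
Smallest is N at 1.369 mol; normalising gives C 2.000, H 2.999, N 1.000, O 2.000
→ C2H3NO2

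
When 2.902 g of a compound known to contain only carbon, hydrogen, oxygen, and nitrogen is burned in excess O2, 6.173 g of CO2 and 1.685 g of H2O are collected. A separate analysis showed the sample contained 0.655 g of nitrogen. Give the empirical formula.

C6H8N2O

mol C = 6.173 / 44.01 = 0.1403; mass C = 0.1403 × 12.01 = 1.685 g
mol H = 2 × (1.685 / 18.02) = 0.1870; mass H = 0.1870 × 1.008 = 0.1885 g
mol N = 0.655 / 14.01 = 0.04675
mass O = 2.902 − (2.528) = 0.3739 g → mol O = 0.02337
Divide by the smallest (0.02337 mol O): C 6.002, H 8.002, N 2.001, O 1.000
≈ 6:8:2:1 → C6H8N2O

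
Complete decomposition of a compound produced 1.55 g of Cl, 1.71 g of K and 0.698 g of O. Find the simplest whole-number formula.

ClKO

n(Cl) = 1.55/35.45 = 0.04372, n(K) = 1.71/39.10 = 0.04373, n(O) = 0.698/16.00 = 0.04362
Divide by the smallest (0.04362 mol O): Cl 1.002, K 1.002, O 1.000
Ratio ≈ 1:1:1, so the empirical formula is ClKO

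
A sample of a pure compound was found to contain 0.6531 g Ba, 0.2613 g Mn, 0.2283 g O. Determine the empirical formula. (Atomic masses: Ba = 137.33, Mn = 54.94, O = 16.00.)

Moles — Ba: 0.6531 / 137.33 = 0.004756 mol; Mn: 0.2613 / 54.94 = 0.004756 mol; O: 0.2283 / 16.00 = 0.01427 mol
Smallest is Ba at 0.004756 mol; normalising gives Ba 1.000, Mn 1.000, O 3.000
→ BaMnO3

BaMnO3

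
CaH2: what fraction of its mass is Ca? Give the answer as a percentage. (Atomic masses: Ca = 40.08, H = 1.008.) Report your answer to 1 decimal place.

Molar mass = 1(40.08) + 2(1.008) = 42.096 g/mol
Mass of Ca per mole = 1 × 40.08 = 40.080 g
% Ca = 40.080 / 42.096 × 100 = 95.2%

95.2%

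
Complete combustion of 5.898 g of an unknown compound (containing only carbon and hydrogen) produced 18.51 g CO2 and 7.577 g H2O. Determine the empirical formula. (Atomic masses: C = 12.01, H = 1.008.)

mol C = 18.51 / 44.01 = 0.4206; mass C = 0.4206 × 12.01 = 5.051 g
mol H = 2 × (7.577 / 18.02) = 0.8410; mass H = 0.8410 × 1.008 = 0.8477 g
Smallest is C at 0.4206 mol; normalising gives C 1.000, H 1.999
Ratio ≈ 1:2, so the empirical formula is CH2

CH2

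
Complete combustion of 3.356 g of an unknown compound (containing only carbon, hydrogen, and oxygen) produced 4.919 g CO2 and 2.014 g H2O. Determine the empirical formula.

mol C = 4.919 / 44.01 = 0.1118; mass C = 0.1118 × 12.01 = 1.342 g
mol H = 2 × (2.014 / 18.02) = 0.2235; mass H = 0.2235 × 1.008 = 0.2253 g
mass O = 3.356 − (1.568) = 1.788 g → mol O = 0.1118
Divide by the smallest (0.1118 mol C): C 1.000, H 2.000, O 1.000
→ CH2O

CH2O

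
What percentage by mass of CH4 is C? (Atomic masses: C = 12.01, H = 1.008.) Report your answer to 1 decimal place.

74.9%

Molar mass = 1(12.01) + 4(1.008) = 16.042 g/mol
Mass of C per mole = 1 × 12.01 = 12.010 g
% C = 12.010 / 16.042 × 100 = 74.9%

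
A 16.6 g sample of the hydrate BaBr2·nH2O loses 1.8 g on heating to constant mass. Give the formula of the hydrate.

BaBr2·2H2O

Mass of anhydrous BaBr2 = 16.6 − 1.8 = 14.8 g
mol H2O = 1.8 / 18.02 = 0.09989
Molar mass of BaBr2 = 297.13 g/mol → mol BaBr2 = 14.8 / 297.13 = 0.04981
n = 0.09989 / 0.04981 = 2.01 ≈ 2 → BaBr2·2H2O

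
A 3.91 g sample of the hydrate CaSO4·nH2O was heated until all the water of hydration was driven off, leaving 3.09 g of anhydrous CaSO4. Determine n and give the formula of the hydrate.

CaSO4·2H2O

Mass of water lost = 3.91 − 3.09 = 0.82 g → 0.82 / 18.02 = 0.0455 mol H2O
Molar mass of CaSO4 = 136.15 g/mol → mol CaSO4 = 3.09 / 136.15 = 0.0227
n = 0.0455 / 0.0227 = 2.01 ≈ 2 → CaSO4·2H2O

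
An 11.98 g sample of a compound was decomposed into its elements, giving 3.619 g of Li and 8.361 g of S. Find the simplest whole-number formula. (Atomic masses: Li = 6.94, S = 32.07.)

Li2S

Li: 3.619 g ÷ 6.94 g/mol = 0.5215 mol
S: 8.361 g ÷ 32.07 g/mol = 0.2607 mol
Ratios (÷ 0.2607): Li 2.000, S 1.000
→ Li2S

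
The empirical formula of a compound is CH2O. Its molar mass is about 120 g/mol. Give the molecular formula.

C4H8O4

Empirical-formula mass = 30.03 g/mol
n = 120 / 30.03 = 4.00 ≈ 4
Molecular formula = (CH2O)4 = C4H8O4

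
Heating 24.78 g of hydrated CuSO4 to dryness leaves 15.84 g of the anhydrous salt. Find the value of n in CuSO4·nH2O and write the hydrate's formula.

CuSO4·5H2O

Mass of water lost = 24.78 − 15.84 = 8.94 g → 8.94 / 18.02 = 0.4961 mol H2O
Molar mass of CuSO4 = 159.62 g/mol → mol CuSO4 = 15.84 / 159.62 = 0.09924
n = 0.4961 / 0.09924 = 5.00 ≈ 5 → CuSO4·5H2O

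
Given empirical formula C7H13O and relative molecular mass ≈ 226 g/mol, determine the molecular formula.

C14H26O2

Empirical-formula mass = 113.17 g/mol
n = 226 / 113.17 = 2.00 ≈ 2
Molecular formula = (C7H13O)2 = C14H26O2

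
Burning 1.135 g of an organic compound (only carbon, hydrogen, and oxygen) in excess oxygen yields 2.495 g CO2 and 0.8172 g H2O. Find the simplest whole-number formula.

mol C = 2.495 / 44.01 = 0.05669; mass C = 0.05669 × 12.01 = 0.6809 g
mol H = 2 × (0.8172 / 18.02) = 0.09070; mass H = 0.09070 × 1.008 = 0.09142 g
mass O = 1.135 − (0.7723) = 0.3627 g → mol O = 0.02267
Divide by the smallest (0.02267 mol O): C 2.501, H 4.001, O 1.000
Multiply by 2: C 5.00, H 8.00, O 2.00 → C5H8O2

C5H8O2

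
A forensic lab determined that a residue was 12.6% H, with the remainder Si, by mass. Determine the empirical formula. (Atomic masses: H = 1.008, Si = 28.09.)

Assume 100 g: 12.6 g H, 87.4 g Si.
H: 12.6 g ÷ 1.008 g/mol = 12.5 mol
Si: 87.4 g ÷ 28.09 g/mol = 3.111 mol
Divide by the smallest (3.111 mol Si): H 4.017, Si 1.000
Ratio ≈ 4:1, so the empirical formula is H4Si

H4Si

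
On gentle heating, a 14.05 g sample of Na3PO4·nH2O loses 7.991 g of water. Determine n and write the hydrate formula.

Mass of anhydrous Na3PO4 = 14.05 − 7.991 = 6.059 g
mol H2O = 7.991 / 18.02 = 0.4435
Molar mass of Na3PO4 = 163.94 g/mol → mol Na3PO4 = 6.059 / 163.94 = 0.03696
n = 0.4435 / 0.03696 = 12.00 ≈ 12 → Na3PO4·12H2O

Na3PO4·12H2O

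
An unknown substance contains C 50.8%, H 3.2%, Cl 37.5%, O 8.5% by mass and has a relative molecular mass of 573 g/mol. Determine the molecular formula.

Assume 100 g: 50.8 g C, 3.2 g H, 37.5 g Cl, 8.5 g O.
C: 50.8 g ÷ 12.01 g/mol = 4.23 mol
H: 3.2 g ÷ 1.008 g/mol = 3.175 mol
Cl: 37.5 g ÷ 35.45 g/mol = 1.058 mol
O: 8.5 g ÷ 16.00 g/mol = 0.5312 mol
Smallest is O at 0.5312 mol; normalising gives C 7.962, H 5.976, Cl 1.991, O 1.000
→ C8H6Cl2O
Empirical-formula mass = 189.03 g/mol
n = 573 / 189.03 = 3.03 ≈ 3
Molecular formula = (C8H6Cl2O)×3 = C24H18Cl6O3

C24H18Cl6O3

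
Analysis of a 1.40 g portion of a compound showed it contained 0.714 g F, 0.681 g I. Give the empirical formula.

Moles — F: 0.714 / 19.00 = 0.03758 mol; I: 0.681 / 126.90 = 0.005366 mol
Ratios (÷ 0.005366): F 7.003, I 1.000
≈ 7:1 → F7I

F7I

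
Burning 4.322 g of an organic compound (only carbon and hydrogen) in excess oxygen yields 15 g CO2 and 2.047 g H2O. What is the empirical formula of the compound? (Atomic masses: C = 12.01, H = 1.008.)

mol C = 15 / 44.01 = 0.3408; mass C = 0.3408 × 12.01 = 4.093 g
mol H = 2 × (2.047 / 18.02) = 0.2272; mass H = 0.2272 × 1.008 = 0.2290 g
Smallest is H at 0.2272 mol; normalising gives C 1.500, H 1.000
Multiply by 2: C 3.00, H 2.00 → C3H2

C3H2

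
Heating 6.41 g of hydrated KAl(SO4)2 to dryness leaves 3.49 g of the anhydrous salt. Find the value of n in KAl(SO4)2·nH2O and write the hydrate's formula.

KAl(SO4)2·12H2O

Mass of water lost = 6.41 − 3.49 = 2.92 g → 2.92 / 18.02 = 0.162 mol H2O
Molar mass of KAl(SO4)2 = 258.22 g/mol → mol KAl(SO4)2 = 3.49 / 258.22 = 0.01352
n = 0.162 / 0.01352 = 11.99 ≈ 12 → KAl(SO4)2·12H2O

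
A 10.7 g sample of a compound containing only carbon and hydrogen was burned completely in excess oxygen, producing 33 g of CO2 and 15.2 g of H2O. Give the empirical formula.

mol C = 33 / 44.01 = 0.7498; mass C = 0.7498 × 12.01 = 9.005 g
mol H = 2 × (15.2 / 18.02) = 1.687; mass H = 1.687 × 1.008 = 1.701 g
Divide by the smallest (0.7498 mol C): C 1.000, H 2.250
×4: C 4.00, H 9.00 → C4H9

C4H9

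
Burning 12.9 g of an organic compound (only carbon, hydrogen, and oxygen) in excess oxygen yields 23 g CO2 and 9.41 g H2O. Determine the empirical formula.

mol C = 23 / 44.01 = 0.5226; mass C = 0.5226 × 12.01 = 6.277 g
mol H = 2 × (9.41 / 18.02) = 1.044; mass H = 1.044 × 1.008 = 1.053 g
mass O = 12.9 − (7.329) = 5.571 g → mol O = 0.3482
Smallest is O at 0.3482 mol; normalising gives C 1.501, H 3.000, O 1.000
Scaling by 2: C 3.00, H 6.00, O 2.00 → C3H6O2

C3H6O2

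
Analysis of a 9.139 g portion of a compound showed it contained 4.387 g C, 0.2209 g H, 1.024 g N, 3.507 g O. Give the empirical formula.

Moles — C: 4.387 / 12.01 = 0.3653 mol; H: 0.2209 / 1.008 = 0.2191 mol; N: 1.024 / 14.01 = 0.07309 mol; O: 3.507 / 16.00 = 0.2192 mol
Smallest is N at 0.07309 mol; normalising gives C 4.998, H 2.998, N 1.000, O 2.999
≈ 5:3:1:3 → C5H3NO3

C5H3NO3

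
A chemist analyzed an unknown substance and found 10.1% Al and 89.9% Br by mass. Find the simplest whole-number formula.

Assume 100 g: 10.1 g Al, 89.9 g Br.
Al: 10.1 g ÷ 26.98 g/mol = 0.3744 mol
Br: 89.9 g ÷ 79.90 g/mol = 1.125 mol
Ratios (÷ 0.3744): Al 1.000, Br 3.006
→ AlBr3

AlBr3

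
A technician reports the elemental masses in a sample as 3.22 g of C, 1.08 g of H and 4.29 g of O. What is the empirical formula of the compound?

C: 3.22 g ÷ 12.01 g/mol = 0.2681 mol
H: 1.08 g ÷ 1.008 g/mol = 1.071 mol
O: 4.29 g ÷ 16.00 g/mol = 0.2681 mol
Smallest is C at 0.2681 mol; normalising gives C 1.000, H 3.996, O 1.000
Ratio ≈ 1:4:1, so the empirical formula is CH4O

CH4O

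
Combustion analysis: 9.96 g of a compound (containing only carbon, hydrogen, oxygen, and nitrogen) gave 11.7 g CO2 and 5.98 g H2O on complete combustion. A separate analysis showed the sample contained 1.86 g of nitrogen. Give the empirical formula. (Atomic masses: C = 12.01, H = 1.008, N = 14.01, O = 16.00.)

C2H5NO2

mol C = 11.7 / 44.01 = 0.2658; mass C = 0.2658 × 12.01 = 3.193 g
mol H = 2 × (5.98 / 18.02) = 0.6637; mass H = 0.6637 × 1.008 = 0.6690 g
mol N = 1.86 / 14.01 = 0.1328
mass O = 9.96 − (5.722) = 4.238 g → mol O = 0.2649
Smallest is N at 0.1328 mol; normalising gives C 2.002, H 4.999, N 1.000, O 1.995
→ C2H5NO2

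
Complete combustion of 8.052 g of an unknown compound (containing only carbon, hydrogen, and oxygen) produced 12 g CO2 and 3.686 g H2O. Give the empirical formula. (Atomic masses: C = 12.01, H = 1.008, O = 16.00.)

C2H3O2

mol C = 12 / 44.01 = 0.2727; mass C = 0.2727 × 12.01 = 3.275 g
mol H = 2 × (3.686 / 18.02) = 0.4091; mass H = 0.4091 × 1.008 = 0.4124 g
mass O = 8.052 − (3.687) = 4.365 g → mol O = 0.2728
Ratios (÷ 0.2727): C 1.000, H 1.500, O 1.001
×2: C 2.00, H 3.00, O 2.00 → C2H3O2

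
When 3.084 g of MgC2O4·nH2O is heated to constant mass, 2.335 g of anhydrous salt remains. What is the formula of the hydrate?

MgC2O4·2H2O

Mass of water lost = 3.084 − 2.335 = 0.749 g → 0.749 / 18.02 = 0.04156 mol H2O
Molar mass of MgC2O4 = 112.33 g/mol → mol MgC2O4 = 2.335 / 112.33 = 0.02079
n = 0.04156 / 0.02079 = 2.00 ≈ 2 → MgC2O4·2H2O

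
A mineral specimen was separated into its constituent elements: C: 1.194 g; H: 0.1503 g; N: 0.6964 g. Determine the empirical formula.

Moles — C: 1.194 / 12.01 = 0.09942 mol; H: 0.1503 / 1.008 = 0.1491 mol; N: 0.6964 / 14.01 = 0.04971 mol
Divide by the smallest (0.04971 mol N): C 2.000, H 3.000, N 1.000
→ C2H3N

C2H3N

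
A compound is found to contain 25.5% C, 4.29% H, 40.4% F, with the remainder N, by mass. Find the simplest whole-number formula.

Assume 100 g: 25.5 g C, 4.29 g H, 40.4 g F, 29.81 g N.
C: 25.5 g ÷ 12.01 g/mol = 2.123 mol
H: 4.29 g ÷ 1.008 g/mol = 4.256 mol
F: 40.4 g ÷ 19.00 g/mol = 2.126 mol
N: 29.81 g ÷ 14.01 g/mol = 2.128 mol
Ratios (÷ 2.123): C 1.000, H 2.004, F 1.001, N 1.002
→ CH2FN

CH2FN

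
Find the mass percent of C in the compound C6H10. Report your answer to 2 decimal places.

Molar mass = 6(12.01) + 10(1.008) = 82.140 g/mol
Mass of C per mole = 6 × 12.01 = 72.060 g
% C = 72.060 / 82.140 × 100 = 87.73%

87.73%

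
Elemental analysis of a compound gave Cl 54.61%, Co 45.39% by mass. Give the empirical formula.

Cl2Co

Assume 100 g: 54.61 g Cl, 45.39 g Co.
Moles — Cl: 54.61 / 35.45 = 1.54 mol; Co: 45.39 / 58.93 = 0.7702 mol
Divide by the smallest (0.7702 mol Co): Cl 2.000, Co 1.000
→ Cl2Co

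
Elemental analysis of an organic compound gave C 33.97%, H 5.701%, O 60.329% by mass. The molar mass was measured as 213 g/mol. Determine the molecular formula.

Assume 100 g: 33.97 g C, 5.701 g H, 60.329 g O.
n(C) = 33.97/12.01 = 2.828, n(H) = 5.701/1.008 = 5.656, n(O) = 60.329/16.00 = 3.771
Divide by the smallest (2.828 mol C): C 1.000, H 2.000, O 1.333
×3: C 3.00, H 6.00, O 4.00 → C3H6O4
Empirical-formula mass = 106.08 g/mol
n = 213 / 106.08 = 2.01 ≈ 2
Molecular formula = (C3H6O4)×2 = C6H12O8

C6H12O8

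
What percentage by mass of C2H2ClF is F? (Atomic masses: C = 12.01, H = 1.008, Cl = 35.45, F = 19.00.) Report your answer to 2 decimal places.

Molar mass = 2(12.01) + 2(1.008) + 1(35.45) + 1(19.00) = 80.486 g/mol
Mass of F per mole = 1 × 19.00 = 19.000 g
% F = 19.000 / 80.486 × 100 = 23.61%

23.61%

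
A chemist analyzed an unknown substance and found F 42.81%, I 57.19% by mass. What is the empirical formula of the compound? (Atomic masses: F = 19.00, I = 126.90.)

Assume 100 g: 42.81 g F, 57.19 g I.
n(F) = 42.81/19.00 = 2.253, n(I) = 57.19/126.90 = 0.4507
Smallest is I at 0.4507 mol; normalising gives F 5.000, I 1.000
→ F5I

F5I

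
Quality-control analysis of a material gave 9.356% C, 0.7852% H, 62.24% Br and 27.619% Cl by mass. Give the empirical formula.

CHBrCl

Assume 100 g: 9.356 g C, 0.7852 g H, 62.24 g Br, 27.619 g Cl.
C: 9.356 g ÷ 12.01 g/mol = 0.779 mol
H: 0.7852 g ÷ 1.008 g/mol = 0.779 mol
Br: 62.24 g ÷ 79.90 g/mol = 0.779 mol
Cl: 27.619 g ÷ 35.45 g/mol = 0.7791 mol
Divide by the smallest (0.779 mol H): C 1.000, H 1.000, Br 1.000, Cl 1.000
Ratio ≈ 1:1:1:1, so the empirical formula is CHBrCl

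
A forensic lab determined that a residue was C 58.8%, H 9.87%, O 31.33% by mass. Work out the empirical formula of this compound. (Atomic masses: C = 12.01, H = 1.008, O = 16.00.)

C5H10O2

Assume 100 g: 58.8 g C, 9.87 g H, 31.33 g O.
C: 58.8 g ÷ 12.01 g/mol = 4.896 mol
H: 9.87 g ÷ 1.008 g/mol = 9.792 mol
O: 31.33 g ÷ 16.00 g/mol = 1.958 mol
Smallest is O at 1.958 mol; normalising gives C 2.500, H 5.001, O 1.000
×2: C 5.00, H 10.00, O 2.00 → C5H10O2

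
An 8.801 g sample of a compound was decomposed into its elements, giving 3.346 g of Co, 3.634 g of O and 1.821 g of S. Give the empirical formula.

CoO4S

Moles — Co: 3.346 / 58.93 = 0.05678 mol; O: 3.634 / 16.00 = 0.2271 mol; S: 1.821 / 32.07 = 0.05678 mol
Ratios (÷ 0.05678): Co 1.000, O 4.000, S 1.000
Ratio ≈ 1:4:1, so the empirical formula is CoO4S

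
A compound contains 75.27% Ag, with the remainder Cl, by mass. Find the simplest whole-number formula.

AgCl

Assume 100 g: 75.27 g Ag, 24.73 g Cl.
Moles — Ag: 75.27 / 107.87 = 0.6978 mol; Cl: 24.73 / 35.45 = 0.6976 mol
Divide by the smallest (0.6976 mol Cl): Ag 1.000, Cl 1.000
→ AgCl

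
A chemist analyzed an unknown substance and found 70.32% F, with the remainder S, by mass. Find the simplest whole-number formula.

F4S

Assume 100 g: 70.32 g F, 29.68 g S.
n(F) = 70.32/19.00 = 3.701, n(S) = 29.68/32.07 = 0.9255
Divide by the smallest (0.9255 mol S): F 3.999, S 1.000
→ F4S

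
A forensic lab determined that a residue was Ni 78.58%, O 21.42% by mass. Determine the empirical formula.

NiO

Assume 100 g: 78.58 g Ni, 21.42 g O.
n(Ni) = 78.58/58.69 = 1.339, n(O) = 21.42/16.00 = 1.339
Smallest is O at 1.339 mol; normalising gives Ni 1.000, O 1.000
≈ 1:1 → NiO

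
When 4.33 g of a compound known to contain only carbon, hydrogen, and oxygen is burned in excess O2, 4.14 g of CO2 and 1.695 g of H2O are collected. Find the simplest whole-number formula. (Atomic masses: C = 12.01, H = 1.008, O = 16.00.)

mol C = 4.14 / 44.01 = 0.09407; mass C = 0.09407 × 12.01 = 1.130 g
mol H = 2 × (1.695 / 18.02) = 0.1881; mass H = 0.1881 × 1.008 = 0.1896 g
mass O = 4.33 − (1.319) = 3.011 g → mol O = 0.1882
Divide by the smallest (0.09407 mol C): C 1.000, H 2.000, O 2.000
Ratio ≈ 1:2:2, so the empirical formula is CH2O2

CH2O2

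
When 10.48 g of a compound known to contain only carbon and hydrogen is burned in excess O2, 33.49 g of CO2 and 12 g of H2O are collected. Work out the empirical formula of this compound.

C4H7

mol C = 33.49 / 44.01 = 0.7610; mass C = 0.7610 × 12.01 = 9.139 g
mol H = 2 × (12 / 18.02) = 1.332; mass H = 1.332 × 1.008 = 1.343 g
Ratios (÷ 0.761): C 1.000, H 1.750
Scaling by 4: C 4.00, H 7.00 → C4H7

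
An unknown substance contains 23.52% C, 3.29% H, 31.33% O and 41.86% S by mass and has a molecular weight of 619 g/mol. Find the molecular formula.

Assume 100 g: 23.52 g C, 3.29 g H, 31.33 g O, 41.86 g S.
n(C) = 23.52/12.01 = 1.958, n(H) = 3.29/1.008 = 3.264, n(O) = 31.33/16.00 = 1.958, n(S) = 41.86/32.07 = 1.305
Smallest is S at 1.305 mol; normalising gives C 1.500, H 2.501, O 1.500, S 1.000
×2: C 3.00, H 5.00, O 3.00, S 2.00 → C3H5O3S2
Empirical-formula mass = 153.21 g/mol
n = 619 / 153.21 = 4.04 ≈ 4
Molecular formula = (C3H5O3S2)×4 = C12H20O12S8

C12H20O12S8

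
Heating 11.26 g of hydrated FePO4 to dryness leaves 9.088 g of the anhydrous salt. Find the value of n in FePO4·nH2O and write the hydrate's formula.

Mass of water lost = 11.26 − 9.088 = 2.172 g → 2.172 / 18.02 = 0.1205 mol H2O
Molar mass of FePO4 = 150.82 g/mol → mol FePO4 = 9.088 / 150.82 = 0.06026
n = 0.1205 / 0.06026 = 2.00 ≈ 2 → FePO4·2H2O

FePO4·2H2O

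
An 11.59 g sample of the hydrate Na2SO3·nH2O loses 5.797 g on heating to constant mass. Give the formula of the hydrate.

Mass of anhydrous Na2SO3 = 11.59 − 5.797 = 5.793 g
mol H2O = 5.797 / 18.02 = 0.3217
Molar mass of Na2SO3 = 126.05 g/mol → mol Na2SO3 = 5.793 / 126.05 = 0.04596
n = 0.3217 / 0.04596 = 7.00 ≈ 7 → Na2SO3·7H2O

Na2SO3·7H2O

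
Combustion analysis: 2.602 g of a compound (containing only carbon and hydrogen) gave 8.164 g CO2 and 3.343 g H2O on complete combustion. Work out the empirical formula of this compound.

mol C = 8.164 / 44.01 = 0.1855; mass C = 0.1855 × 12.01 = 2.228 g
mol H = 2 × (3.343 / 18.02) = 0.3710; mass H = 0.3710 × 1.008 = 0.3740 g
Divide by the smallest (0.1855 mol C): C 1.000, H 2.000
Ratio ≈ 1:2, so the empirical formula is CH2

CH2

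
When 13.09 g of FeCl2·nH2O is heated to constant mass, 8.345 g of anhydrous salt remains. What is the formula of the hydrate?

Mass of water lost = 13.09 − 8.345 = 4.745 g → 4.745 / 18.02 = 0.2633 mol H2O
Molar mass of FeCl2 = 126.75 g/mol → mol FeCl2 = 8.345 / 126.75 = 0.06584
n = 0.2633 / 0.06584 = 4.00 ≈ 4 → FeCl2·4H2O

FeCl2·4H2O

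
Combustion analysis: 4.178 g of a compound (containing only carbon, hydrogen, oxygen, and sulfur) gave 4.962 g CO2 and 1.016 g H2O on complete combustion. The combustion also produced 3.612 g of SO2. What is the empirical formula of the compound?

C2H2OS

mol C = 4.962 / 44.01 = 0.1127; mass C = 0.1127 × 12.01 = 1.354 g
mol H = 2 × (1.016 / 18.02) = 0.1128; mass H = 0.1128 × 1.008 = 0.1137 g
mol S = 3.612 / 64.07 = 0.05638; mass S = 1.808 g
mass O = 4.178 − (3.276) = 0.9023 g → mol O = 0.05639
Ratios (÷ 0.05638): C 2.000, H 2.000, O 1.000, S 1.000
≈ 2:2:1:1 → C2H2OS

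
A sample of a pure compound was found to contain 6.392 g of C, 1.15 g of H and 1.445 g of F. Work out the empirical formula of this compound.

n(C) = 6.392/12.01 = 0.5322, n(H) = 1.15/1.008 = 1.141, n(F) = 1.445/19.00 = 0.07605
Divide by the smallest (0.07605 mol F): C 6.998, H 15.001, F 1.000
≈ 7:15:1 → C7H15F

C7H15F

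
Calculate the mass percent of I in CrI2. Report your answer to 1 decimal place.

Molar mass = 1(52.00) + 2(126.90) = 305.800 g/mol
Mass of I per mole = 2 × 126.90 = 253.800 g
% I = 253.800 / 305.800 × 100 = 83.0%

83.0%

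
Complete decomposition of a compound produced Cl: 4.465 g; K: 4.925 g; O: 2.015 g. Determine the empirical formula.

ClKO

Cl: 4.465 g ÷ 35.45 g/mol = 0.126 mol
K: 4.925 g ÷ 39.10 g/mol = 0.126 mol
O: 2.015 g ÷ 16.00 g/mol = 0.1259 mol
Ratios (÷ 0.1259): Cl 1.000, K 1.000, O 1.000
Ratio ≈ 1:1:1, so the empirical formula is ClKO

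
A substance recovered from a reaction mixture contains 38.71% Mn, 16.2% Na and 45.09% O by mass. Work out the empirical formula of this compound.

MnNaO4

Assume 100 g: 38.71 g Mn, 16.2 g Na, 45.09 g O.
Moles — Mn: 38.71 / 54.94 = 0.7046 mol; Na: 16.2 / 22.99 = 0.7047 mol; O: 45.09 / 16.00 = 2.818 mol
Ratios (÷ 0.7046): Mn 1.000, Na 1.000, O 4.000
≈ 1:1:4 → MnNaO4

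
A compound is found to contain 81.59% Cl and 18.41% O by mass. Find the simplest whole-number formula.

Cl2O

Assume 100 g: 81.59 g Cl, 18.41 g O.
Cl: 81.59 g ÷ 35.45 g/mol = 2.302 mol
O: 18.41 g ÷ 16.00 g/mol = 1.151 mol
Divide by the smallest (1.151 mol O): Cl 2.000, O 1.000
→ Cl2O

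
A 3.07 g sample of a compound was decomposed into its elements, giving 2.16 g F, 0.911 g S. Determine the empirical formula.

F4S

n(F) = 2.16/19.00 = 0.1137, n(S) = 0.911/32.07 = 0.02841
Divide by the smallest (0.02841 mol S): F 4.002, S 1.000
Ratio ≈ 4:1, so the empirical formula is F4S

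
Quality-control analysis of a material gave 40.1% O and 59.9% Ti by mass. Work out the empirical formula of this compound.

O2Ti

Assume 100 g: 40.1 g O, 59.9 g Ti.
O: 40.1 g ÷ 16.00 g/mol = 2.506 mol
Ti: 59.9 g ÷ 47.87 g/mol = 1.251 mol
Ratios (÷ 1.251): O 2.003, Ti 1.000
Ratio ≈ 2:1, so the empirical formula is O2Ti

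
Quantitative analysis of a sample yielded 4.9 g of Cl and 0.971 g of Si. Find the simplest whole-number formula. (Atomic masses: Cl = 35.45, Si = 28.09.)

Cl4Si

Cl: 4.9 g ÷ 35.45 g/mol = 0.1382 mol
Si: 0.971 g ÷ 28.09 g/mol = 0.03457 mol
Ratios (÷ 0.03457): Cl 3.999, Si 1.000
→ Cl4Si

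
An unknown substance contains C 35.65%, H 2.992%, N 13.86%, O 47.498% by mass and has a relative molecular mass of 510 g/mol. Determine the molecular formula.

Assume 100 g: 35.65 g C, 2.992 g H, 13.86 g N, 47.498 g O.
n(C) = 35.65/12.01 = 2.968, n(H) = 2.992/1.008 = 2.968, n(N) = 13.86/14.01 = 0.9893, n(O) = 47.498/16.00 = 2.969
Ratios (÷ 0.9893): C 3.000, H 3.000, N 1.000, O 3.001
→ C3H3NO3
Empirical-formula mass = 101.06 g/mol
n = 510 / 101.06 = 5.05 ≈ 5
Molecular formula = (C3H3NO3)×5 = C15H15N5O15

C15H15N5O15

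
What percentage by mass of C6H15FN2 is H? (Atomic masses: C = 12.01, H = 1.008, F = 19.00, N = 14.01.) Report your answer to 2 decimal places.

11.27%

Molar mass = 6(12.01) + 15(1.008) + 1(19.00) + 2(14.01) = 134.200 g/mol
Mass of H per mole = 15 × 1.008 = 15.120 g
% H = 15.120 / 134.200 × 100 = 11.27%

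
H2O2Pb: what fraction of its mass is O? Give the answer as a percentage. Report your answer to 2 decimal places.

Molar mass = 2(1.008) + 2(16.00) + 1(207.2) = 241.216 g/mol
Mass of O per mole = 2 × 16.00 = 32.000 g
% O = 32.000 / 241.216 × 100 = 13.27%

13.27%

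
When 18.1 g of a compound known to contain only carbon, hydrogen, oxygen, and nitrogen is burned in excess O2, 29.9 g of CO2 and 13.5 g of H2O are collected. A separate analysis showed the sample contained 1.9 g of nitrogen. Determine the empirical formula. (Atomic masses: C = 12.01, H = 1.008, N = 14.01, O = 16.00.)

C5H11NO3

mol C = 29.9 / 44.01 = 0.6794; mass C = 0.6794 × 12.01 = 8.159 g
mol H = 2 × (13.5 / 18.02) = 1.498; mass H = 1.498 × 1.008 = 1.510 g
mol N = 1.9 / 14.01 = 0.1356
mass O = 18.1 − (11.57) = 6.530 g → mol O = 0.4081
Divide by the smallest (0.1356 mol N): C 5.010, H 11.048, N 1.000, O 3.009
≈ 5:11:1:3 → C5H11NO3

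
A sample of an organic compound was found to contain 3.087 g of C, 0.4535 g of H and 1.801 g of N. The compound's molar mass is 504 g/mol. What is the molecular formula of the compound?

Moles — C: 3.087 / 12.01 = 0.257 mol; H: 0.4535 / 1.008 = 0.4499 mol; N: 1.801 / 14.01 = 0.1286 mol
Ratios (÷ 0.1286): C 1.999, H 3.500, N 1.000
×2: C 4.00, H 7.00, N 2.00 → C4H7N2
Empirical-formula mass = 83.12 g/mol
n = 504 / 83.12 = 6.06 ≈ 6
Molecular formula = (C4H7N2)×6 = C24H42N12

C24H42N12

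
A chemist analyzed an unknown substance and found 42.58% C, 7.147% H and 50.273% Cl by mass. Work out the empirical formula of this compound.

C5H10Cl2

Assume 100 g: 42.58 g C, 7.147 g H, 50.273 g Cl.
C: 42.58 g ÷ 12.01 g/mol = 3.545 mol
H: 7.147 g ÷ 1.008 g/mol = 7.09 mol
Cl: 50.273 g ÷ 35.45 g/mol = 1.418 mol
Ratios (÷ 1.418): C 2.500, H 5.000, Cl 1.000
×2: C 5.00, H 10.00, Cl 2.00 → C5H10Cl2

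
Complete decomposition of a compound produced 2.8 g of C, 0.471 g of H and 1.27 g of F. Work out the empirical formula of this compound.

n(C) = 2.8/12.01 = 0.2331, n(H) = 0.471/1.008 = 0.4673, n(F) = 1.27/19.00 = 0.06684
Smallest is F at 0.06684 mol; normalising gives C 3.488, H 6.991, F 1.000
Scaling by 2: C 6.98, H 13.98, F 2.00 → C7H14F2

C7H14F2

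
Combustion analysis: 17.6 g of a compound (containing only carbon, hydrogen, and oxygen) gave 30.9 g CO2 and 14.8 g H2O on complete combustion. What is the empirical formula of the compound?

C3H7O2

mol C = 30.9 / 44.01 = 0.7021; mass C = 0.7021 × 12.01 = 8.432 g
mol H = 2 × (14.8 / 18.02) = 1.643; mass H = 1.643 × 1.008 = 1.656 g
mass O = 17.6 − (10.09) = 7.512 g → mol O = 0.4695
Ratios (÷ 0.4695): C 1.495, H 3.499, O 1.000
Multiply by 2: C 2.99, H 7.00, O 2.00 → C3H7O2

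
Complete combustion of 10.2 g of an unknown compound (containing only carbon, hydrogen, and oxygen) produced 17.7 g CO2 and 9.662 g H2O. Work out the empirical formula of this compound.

C3H8O2

mol C = 17.7 / 44.01 = 0.4022; mass C = 0.4022 × 12.01 = 4.830 g
mol H = 2 × (9.662 / 18.02) = 1.072; mass H = 1.072 × 1.008 = 1.081 g
mass O = 10.2 − (5.911) = 4.289 g → mol O = 0.2681
Ratios (÷ 0.2681): C 1.500, H 4.001, O 1.000
×2: C 3.00, H 8.00, O 2.00 → C3H8O2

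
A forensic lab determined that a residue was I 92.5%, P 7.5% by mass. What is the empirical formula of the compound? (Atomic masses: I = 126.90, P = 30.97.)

I3P

Assume 100 g: 92.5 g I, 7.5 g P.
Moles — I: 92.5 / 126.90 = 0.7289 mol; P: 7.5 / 30.97 = 0.2422 mol
Ratios (÷ 0.2422): I 3.010, P 1.000
Ratio ≈ 3:1, so the empirical formula is I3P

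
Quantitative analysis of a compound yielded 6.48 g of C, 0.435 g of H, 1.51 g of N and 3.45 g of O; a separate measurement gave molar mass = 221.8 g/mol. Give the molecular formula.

C10H8N2O4

n(C) = 6.48/12.01 = 0.5396, n(H) = 0.435/1.008 = 0.4315, n(N) = 1.51/14.01 = 0.1078, n(O) = 3.45/16.00 = 0.2156
Ratios (÷ 0.1078): C 5.006, H 4.004, N 1.000, O 2.001
≈ 5:4:1:2 → C5H4NO2
Empirical-formula mass = 110.09 g/mol
n = 221.8 / 110.09 = 2.01 ≈ 2
Molecular formula = (C5H4NO2)×2 = C10H8N2O4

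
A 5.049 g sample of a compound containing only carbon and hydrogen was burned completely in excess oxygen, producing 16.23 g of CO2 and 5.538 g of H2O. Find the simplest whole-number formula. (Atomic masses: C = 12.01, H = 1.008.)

C3H5

mol C = 16.23 / 44.01 = 0.3688; mass C = 0.3688 × 12.01 = 4.429 g
mol H = 2 × (5.538 / 18.02) = 0.6147; mass H = 0.6147 × 1.008 = 0.6196 g
Ratios (÷ 0.3688): C 1.000, H 1.667
×3: C 3.00, H 5.00 → C3H5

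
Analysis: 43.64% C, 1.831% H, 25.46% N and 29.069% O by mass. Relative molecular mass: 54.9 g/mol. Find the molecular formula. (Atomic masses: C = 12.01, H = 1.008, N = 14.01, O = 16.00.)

Assume 100 g: 43.64 g C, 1.831 g H, 25.46 g N, 29.069 g O.
n(C) = 43.64/12.01 = 3.634, n(H) = 1.831/1.008 = 1.816, n(N) = 25.46/14.01 = 1.817, n(O) = 29.069/16.00 = 1.817
Ratios (÷ 1.816): C 2.000, H 1.000, N 1.000, O 1.000
≈ 2:1:1:1 → C2HNO
Empirical-formula mass = 55.04 g/mol
n = 54.9 / 55.04 = 1.00 ≈ 1
Molecular formula = empirical formula = C2HNO

C2HNO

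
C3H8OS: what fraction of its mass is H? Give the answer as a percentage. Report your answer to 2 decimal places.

8.75%

Molar mass = 3(12.01) + 8(1.008) + 1(16.00) + 1(32.07) = 92.164 g/mol
Mass of H per mole = 8 × 1.008 = 8.064 g
% H = 8.064 / 92.164 × 100 = 8.75%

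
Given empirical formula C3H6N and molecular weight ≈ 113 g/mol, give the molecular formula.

C6H12N2

Empirical-formula mass = 56.09 g/mol
n = 113 / 56.09 = 2.01 ≈ 2
Molecular formula = (C3H6N)2 = C6H12N2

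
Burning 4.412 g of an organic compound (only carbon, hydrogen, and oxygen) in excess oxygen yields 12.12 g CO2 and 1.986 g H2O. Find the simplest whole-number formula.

C5H4O

mol C = 12.12 / 44.01 = 0.2754; mass C = 0.2754 × 12.01 = 3.307 g
mol H = 2 × (1.986 / 18.02) = 0.2204; mass H = 0.2204 × 1.008 = 0.2222 g
mass O = 4.412 − (3.530) = 0.8824 g → mol O = 0.05515
Ratios (÷ 0.05515): C 4.994, H 3.997, O 1.000
Ratio ≈ 5:4:1, so the empirical formula is C5H4O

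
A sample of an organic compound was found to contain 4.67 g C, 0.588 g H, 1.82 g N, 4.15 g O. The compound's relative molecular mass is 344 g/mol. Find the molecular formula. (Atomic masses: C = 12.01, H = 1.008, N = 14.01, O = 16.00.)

Moles — C: 4.67 / 12.01 = 0.3888 mol; H: 0.588 / 1.008 = 0.5833 mol; N: 1.82 / 14.01 = 0.1299 mol; O: 4.15 / 16.00 = 0.2594 mol
Smallest is N at 0.1299 mol; normalising gives C 2.993, H 4.490, N 1.000, O 1.997
×2: C 5.99, H 8.98, N 2.00, O 3.99 → C6H9N2O4
Empirical-formula mass = 173.15 g/mol
n = 344 / 173.15 = 1.99 ≈ 2
Molecular formula = (C6H9N2O4)×2 = C12H18N4O8

C12H18N4O8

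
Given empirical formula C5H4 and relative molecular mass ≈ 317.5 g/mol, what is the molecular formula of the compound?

Empirical-formula mass = 64.08 g/mol
n = 317.5 / 64.08 = 4.95 ≈ 5
Molecular formula = (C5H4)5 = C25H20

C25H20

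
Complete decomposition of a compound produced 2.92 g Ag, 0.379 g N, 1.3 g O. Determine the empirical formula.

Ag: 2.92 g ÷ 107.87 g/mol = 0.02707 mol
N: 0.379 g ÷ 14.01 g/mol = 0.02705 mol
O: 1.3 g ÷ 16.00 g/mol = 0.08125 mol
Divide by the smallest (0.02705 mol N): Ag 1.001, N 1.000, O 3.003
→ AgNO3

AgNO3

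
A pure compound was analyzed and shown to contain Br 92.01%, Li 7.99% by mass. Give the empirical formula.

BrLi

Assume 100 g: 92.01 g Br, 7.99 g Li.
n(Br) = 92.01/79.90 = 1.152, n(Li) = 7.99/6.94 = 1.151
Divide by the smallest (1.151 mol Li): Br 1.000, Li 1.000
≈ 1:1 → BrLi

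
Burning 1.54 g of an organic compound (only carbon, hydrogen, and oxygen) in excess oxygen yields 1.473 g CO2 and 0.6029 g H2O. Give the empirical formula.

mol C = 1.473 / 44.01 = 0.03347; mass C = 0.03347 × 12.01 = 0.4020 g
mol H = 2 × (0.6029 / 18.02) = 0.06691; mass H = 0.06691 × 1.008 = 0.06745 g
mass O = 1.54 − (0.4694) = 1.071 g → mol O = 0.06691
Smallest is C at 0.03347 mol; normalising gives C 1.000, H 1.999, O 1.999
→ CH2O2

CH2O2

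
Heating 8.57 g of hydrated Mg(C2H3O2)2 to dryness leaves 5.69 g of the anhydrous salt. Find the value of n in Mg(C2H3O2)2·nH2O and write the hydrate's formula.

Mg(C2H3O2)2·4H2O

Mass of water lost = 8.57 − 5.69 = 2.88 g → 2.88 / 18.02 = 0.1598 mol H2O
Molar mass of Mg(C2H3O2)2 = 142.40 g/mol → mol Mg(C2H3O2)2 = 5.69 / 142.40 = 0.03996
n = 0.1598 / 0.03996 = 4.00 ≈ 4 → Mg(C2H3O2)2·4H2O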